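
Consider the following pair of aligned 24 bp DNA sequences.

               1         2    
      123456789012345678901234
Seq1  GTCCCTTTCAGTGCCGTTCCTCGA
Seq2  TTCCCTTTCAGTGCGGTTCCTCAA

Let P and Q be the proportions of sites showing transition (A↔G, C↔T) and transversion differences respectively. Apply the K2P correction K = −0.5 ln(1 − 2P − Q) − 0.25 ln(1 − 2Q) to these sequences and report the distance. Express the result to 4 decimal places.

The sequences differ at positions 1 (G/T, transversion), 15 (C/G, transversion), 23 (G/A, transition).
Of the 3 differences, 1 transition and 2 transversions over 24 sites: P = 1/24 = 0.041667, Q = 2/24 = 0.083333.
d = −0.5·ln(0.833333) − 0.25·ln(0.833334) = −0.5·(-0.182322) − 0.25·(-0.182321) = 0.1367.

0.1367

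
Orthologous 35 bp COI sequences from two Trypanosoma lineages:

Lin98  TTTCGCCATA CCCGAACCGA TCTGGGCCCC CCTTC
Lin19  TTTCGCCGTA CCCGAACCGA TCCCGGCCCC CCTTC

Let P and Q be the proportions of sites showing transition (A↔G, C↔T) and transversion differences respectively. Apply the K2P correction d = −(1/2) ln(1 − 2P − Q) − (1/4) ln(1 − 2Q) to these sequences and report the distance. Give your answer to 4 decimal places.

Differing sites — 8:A/G (Ti); 23:T/C (Ti); 24:G/C (Tv).
Of the 3 differences, 2 transitions and 1 transversion over 35 sites: P = 2/35 = 0.057143, Q = 1/35 = 0.028571.
d = −0.5·ln(0.857143) − 0.25·ln(0.942858) = −0.5·(-0.154151) − 0.25·(-0.058840) = 0.0918.

0.0918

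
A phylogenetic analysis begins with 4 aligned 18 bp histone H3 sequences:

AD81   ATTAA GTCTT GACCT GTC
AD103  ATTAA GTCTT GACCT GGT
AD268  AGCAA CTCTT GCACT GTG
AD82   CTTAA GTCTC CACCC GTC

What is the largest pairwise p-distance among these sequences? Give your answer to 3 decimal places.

0.556

Pairwise Hamming distances:
  AD81 vs AD103: 2
  AD81 vs AD268: 6
  AD81 vs AD82: 4
  AD103 vs AD268: 7
  AD103 vs AD82: 6
  AD268 vs AD82: 10
The largest is 10 mismatches, between AD268 and AD82; p = 10/18 = 0.556.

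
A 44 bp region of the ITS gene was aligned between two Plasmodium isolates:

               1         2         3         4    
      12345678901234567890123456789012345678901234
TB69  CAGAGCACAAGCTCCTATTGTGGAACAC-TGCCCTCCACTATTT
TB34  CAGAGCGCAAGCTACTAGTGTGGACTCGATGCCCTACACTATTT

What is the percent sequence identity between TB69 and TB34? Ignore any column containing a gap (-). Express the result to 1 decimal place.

81.4%

Excluding the 1 gap column leaves 43 comparable sites.
The sequences differ at positions 7 (A/G), 14 (C/A), 18 (T/G), 25 (A/C), 26 (C/T), 27 (A/C), 28 (C/G), 36 (C/A).
35 of the 43 comparable sites match, so the percent identity is 35/43 × 100 = 81.4%.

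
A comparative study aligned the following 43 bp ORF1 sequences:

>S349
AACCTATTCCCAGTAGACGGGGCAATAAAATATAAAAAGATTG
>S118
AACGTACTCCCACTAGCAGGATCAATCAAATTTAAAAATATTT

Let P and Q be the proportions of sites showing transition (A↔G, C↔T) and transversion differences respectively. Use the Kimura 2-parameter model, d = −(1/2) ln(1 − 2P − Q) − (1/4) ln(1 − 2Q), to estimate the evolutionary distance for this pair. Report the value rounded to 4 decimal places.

0.3156

Mismatches occur at site 4 (C→G, transversion), site 7 (T→C, transition), site 13 (G→C, transversion), site 17 (A→C, transversion), site 18 (C→A, transversion), site 21 (G→A, transition), site 22 (G→T, transversion), site 27 (A→C, transversion), site 32 (A→T, transversion), site 39 (G→T, transversion), site 43 (G→T, transversion).
Of the 11 differences, 2 transitions and 9 transversions over 43 sites: P = 2/43 = 0.046512, Q = 9/43 = 0.209302.
d = −0.5·ln(0.697674) − 0.25·ln(0.581396) = −0.5·(-0.360003) − 0.25·(-0.542323) = 0.3156.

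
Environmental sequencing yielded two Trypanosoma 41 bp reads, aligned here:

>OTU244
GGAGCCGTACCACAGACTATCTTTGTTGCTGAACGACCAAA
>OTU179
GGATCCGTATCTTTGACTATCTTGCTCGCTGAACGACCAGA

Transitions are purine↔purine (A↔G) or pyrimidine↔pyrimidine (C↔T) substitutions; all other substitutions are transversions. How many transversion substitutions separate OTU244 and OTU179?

5

The sequences differ at positions 4 (G/T, transversion), 10 (C/T, transition), 12 (A/T, transversion), 13 (C/T, transition), 14 (A/T, transversion), 24 (T/G, transversion), 25 (G/C, transversion), 27 (T/C, transition), 40 (A/G, transition).
Of the 9 differences, 4 transitions and 5 transversions, so the answer is 5.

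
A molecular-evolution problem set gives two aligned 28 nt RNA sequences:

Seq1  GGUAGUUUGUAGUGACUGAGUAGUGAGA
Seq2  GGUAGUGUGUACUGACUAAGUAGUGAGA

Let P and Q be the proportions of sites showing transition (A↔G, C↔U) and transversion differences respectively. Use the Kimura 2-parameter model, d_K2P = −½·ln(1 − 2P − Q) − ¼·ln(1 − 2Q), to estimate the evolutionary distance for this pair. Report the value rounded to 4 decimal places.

The sequences differ at positions 7 (U/G, transversion), 12 (G/C, transversion), 18 (G/A, transition).
Of the 3 differences, 1 transition and 2 transversions over 28 sites: P = 1/28 = 0.035714, Q = 2/28 = 0.071429.
d = −0.5·ln(0.857143) − 0.25·ln(0.857142) = −0.5·(-0.154151) − 0.25·(-0.154152) = 0.1156.

0.1156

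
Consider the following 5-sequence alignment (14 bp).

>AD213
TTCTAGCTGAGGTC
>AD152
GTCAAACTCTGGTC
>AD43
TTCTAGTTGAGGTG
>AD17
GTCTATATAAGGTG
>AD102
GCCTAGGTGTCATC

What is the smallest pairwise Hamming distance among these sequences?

Pairwise Hamming distances:
  AD213 vs AD152: 5
  AD213 vs AD43: 2
  AD213 vs AD17: 5
  AD213 vs AD102: 6
  AD152 vs AD43: 7
  AD152 vs AD17: 6
  AD152 vs AD102: 7
  AD43 vs AD17: 4
  AD43 vs AD102: 7
  AD17 vs AD102: 8
The smallest is 2, between AD213 and AD43.

2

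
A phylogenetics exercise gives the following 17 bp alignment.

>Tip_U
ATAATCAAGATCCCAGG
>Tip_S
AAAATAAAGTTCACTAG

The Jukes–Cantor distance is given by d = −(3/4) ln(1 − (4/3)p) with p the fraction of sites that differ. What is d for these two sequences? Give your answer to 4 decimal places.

Differing sites — 2:T/A; 6:C/A; 10:A/T; 13:C/A; 15:A/T; 16:G/A.
p = 6/17 = 0.352941.
d = −0.75 · ln(1 − (4/3)·0.352941) = −0.75 · ln(0.529412) = −0.75 · (-0.635988) = 0.4770.

0.4770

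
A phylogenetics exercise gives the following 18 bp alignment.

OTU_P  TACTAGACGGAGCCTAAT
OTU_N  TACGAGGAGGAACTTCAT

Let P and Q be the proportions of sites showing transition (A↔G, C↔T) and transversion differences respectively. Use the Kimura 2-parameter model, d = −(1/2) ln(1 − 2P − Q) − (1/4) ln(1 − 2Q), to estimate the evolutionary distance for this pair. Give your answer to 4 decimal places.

Mismatches occur at site 4 (T→G, transversion), site 7 (A→G, transition), site 8 (C→A, transversion), site 12 (G→A, transition), site 14 (C→T, transition), site 16 (A→C, transversion).
Of the 6 differences, 3 transitions and 3 transversions over 18 sites: P = 3/18 = 0.166667, Q = 3/18 = 0.166667.
d = −0.5·ln(0.499999) − 0.25·ln(0.666666) = −0.5·(-0.693149) − 0.25·(-0.405466) = 0.4479.

0.4479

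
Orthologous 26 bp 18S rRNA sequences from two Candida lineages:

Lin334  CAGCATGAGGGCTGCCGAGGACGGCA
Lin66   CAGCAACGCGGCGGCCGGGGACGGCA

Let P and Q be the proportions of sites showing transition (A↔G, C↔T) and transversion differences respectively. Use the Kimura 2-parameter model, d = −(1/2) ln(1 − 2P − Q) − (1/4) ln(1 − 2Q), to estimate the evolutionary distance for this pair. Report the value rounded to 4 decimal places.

0.2758

Differing sites — 6:T/A (Tv); 7:G/C (Tv); 8:A/G (Ti); 9:G/C (Tv); 13:T/G (Tv); 18:A/G (Ti).
Of the 6 differences, 2 transitions and 4 transversions over 26 sites: P = 2/26 = 0.076923, Q = 4/26 = 0.153846.
d = −0.5·ln(0.692308) − 0.25·ln(0.692308) = −0.5·(-0.367724) − 0.25·(-0.367724) = 0.2758.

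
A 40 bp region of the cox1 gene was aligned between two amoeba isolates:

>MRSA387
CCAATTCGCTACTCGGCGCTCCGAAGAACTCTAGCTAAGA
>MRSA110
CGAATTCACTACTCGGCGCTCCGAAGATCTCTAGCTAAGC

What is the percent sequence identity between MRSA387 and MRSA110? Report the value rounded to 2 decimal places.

The sequences differ at positions 2 (C/G), 8 (G/A), 28 (A/T), 40 (A/C).
36 of the 40 sites match, so the percent identity is 36/40 × 100 = 90.00%.

90.00%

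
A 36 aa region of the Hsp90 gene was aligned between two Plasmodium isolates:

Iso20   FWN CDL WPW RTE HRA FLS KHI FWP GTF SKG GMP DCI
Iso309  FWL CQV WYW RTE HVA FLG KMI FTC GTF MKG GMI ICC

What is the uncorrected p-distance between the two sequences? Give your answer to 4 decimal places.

0.3611

The sequences differ at positions 3 (N/L), 5 (D/Q), 6 (L/V), 8 (P/Y), 14 (R/V), 18 (S/G), 20 (H/M), 23 (W/T), 24 (P/C), 28 (S/M), 33 (P/I), 34 (D/I), 36 (I/C).
There are 13 differences over 36 sites, so p = 13/36 = 0.3611.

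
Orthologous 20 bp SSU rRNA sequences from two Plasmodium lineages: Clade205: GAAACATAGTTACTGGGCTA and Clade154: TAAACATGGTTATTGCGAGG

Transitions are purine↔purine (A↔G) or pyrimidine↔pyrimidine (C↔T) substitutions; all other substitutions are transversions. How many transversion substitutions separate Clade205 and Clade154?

4

Differing sites — 1:G/T (Tv); 8:A/G (Ti); 13:C/T (Ti); 16:G/C (Tv); 18:C/A (Tv); 19:T/G (Tv); 20:A/G (Ti).
Of the 7 differences, 3 transitions and 4 transversions, so the answer is 4.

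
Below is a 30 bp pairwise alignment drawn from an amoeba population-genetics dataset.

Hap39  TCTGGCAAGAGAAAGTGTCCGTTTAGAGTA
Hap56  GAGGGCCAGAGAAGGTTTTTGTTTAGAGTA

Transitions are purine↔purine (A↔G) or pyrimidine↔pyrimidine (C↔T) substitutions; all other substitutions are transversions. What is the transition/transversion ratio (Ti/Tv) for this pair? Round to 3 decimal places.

Mismatches occur at site 1 (T↔G, transversion), site 2 (C↔A, transversion), site 3 (T↔G, transversion), site 7 (A↔C, transversion), site 14 (A↔G, transition), site 17 (G↔T, transversion), site 19 (C↔T, transition), site 20 (C↔T, transition).
Of the 8 differences, 3 transitions and 5 transversions, so Ti/Tv = 3/5 = 0.600.

0.600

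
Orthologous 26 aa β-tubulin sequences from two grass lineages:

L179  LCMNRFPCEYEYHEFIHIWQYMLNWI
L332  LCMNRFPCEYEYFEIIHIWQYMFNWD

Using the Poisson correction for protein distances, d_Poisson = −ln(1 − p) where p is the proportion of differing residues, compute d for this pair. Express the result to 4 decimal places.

0.1671

The sequences differ at positions 13 (H/F), 15 (F/I), 23 (L/F), 26 (I/D).
p = 4/26 = 0.153846.
d = −ln(1 − 0.153846) = −ln(0.846154) = 0.1671.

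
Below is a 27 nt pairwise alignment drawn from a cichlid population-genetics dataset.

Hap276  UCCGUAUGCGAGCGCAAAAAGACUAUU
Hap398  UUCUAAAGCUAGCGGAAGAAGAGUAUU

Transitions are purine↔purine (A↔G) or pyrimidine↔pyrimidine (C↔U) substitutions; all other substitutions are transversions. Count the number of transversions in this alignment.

6

Mismatches occur at site 2 (C↔U, transition), site 4 (G↔U, transversion), site 5 (U↔A, transversion), site 7 (U↔A, transversion), site 10 (G↔U, transversion), site 15 (C↔G, transversion), site 18 (A↔G, transition), site 23 (C↔G, transversion).
Of the 8 differences, 2 transitions and 6 transversions, so the answer is 6.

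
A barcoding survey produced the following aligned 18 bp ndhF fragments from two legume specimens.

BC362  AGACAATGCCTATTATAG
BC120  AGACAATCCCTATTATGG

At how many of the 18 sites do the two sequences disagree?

2

The sequences differ at positions 8 (G/C), 17 (A/G).
That gives 2 mismatches out of 18 aligned sites, so the Hamming distance is 2.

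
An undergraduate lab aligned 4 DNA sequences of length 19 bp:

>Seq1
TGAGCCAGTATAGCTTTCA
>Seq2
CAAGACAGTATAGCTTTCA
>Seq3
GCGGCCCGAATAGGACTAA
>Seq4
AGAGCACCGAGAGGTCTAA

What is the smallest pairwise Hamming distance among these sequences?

3

Pairwise Hamming distances:
  Seq1 vs Seq2: 3
  Seq1 vs Seq3: 9
  Seq1 vs Seq4: 9
  Seq2 vs Seq3: 10
  Seq2 vs Seq4: 11
  Seq3 vs Seq4: 8
The smallest is 3, between Seq1 and Seq2.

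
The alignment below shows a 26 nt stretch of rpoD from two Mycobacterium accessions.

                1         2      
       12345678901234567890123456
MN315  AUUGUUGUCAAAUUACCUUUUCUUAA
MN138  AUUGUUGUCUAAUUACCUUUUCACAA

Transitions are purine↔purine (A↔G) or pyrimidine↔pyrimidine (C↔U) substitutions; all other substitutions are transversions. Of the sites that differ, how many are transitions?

1

The sequences differ at positions 10 (A/U, transversion), 23 (U/A, transversion), 24 (U/C, transition).
Of the 3 differences, 1 transition and 2 transversions, so the answer is 1.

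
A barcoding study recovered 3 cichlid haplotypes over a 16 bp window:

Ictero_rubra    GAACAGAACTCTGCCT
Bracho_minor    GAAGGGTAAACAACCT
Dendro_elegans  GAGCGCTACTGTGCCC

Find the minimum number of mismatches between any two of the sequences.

6

Pairwise Hamming distances:
  Ictero_rubra vs Bracho_minor: 7
  Ictero_rubra vs Dendro_elegans: 6
  Bracho_minor vs Dendro_elegans: 9
The smallest is 6, between Ictero_rubra and Dendro_elegans.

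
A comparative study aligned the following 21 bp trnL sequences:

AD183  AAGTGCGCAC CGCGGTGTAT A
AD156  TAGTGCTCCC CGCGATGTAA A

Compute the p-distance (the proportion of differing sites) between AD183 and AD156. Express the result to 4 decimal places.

0.2381

The sequences differ at positions 1 (A/T), 7 (G/T), 9 (A/C), 15 (G/A), 20 (T/A).
There are 5 differences over 21 sites, so p = 5/21 = 0.2381.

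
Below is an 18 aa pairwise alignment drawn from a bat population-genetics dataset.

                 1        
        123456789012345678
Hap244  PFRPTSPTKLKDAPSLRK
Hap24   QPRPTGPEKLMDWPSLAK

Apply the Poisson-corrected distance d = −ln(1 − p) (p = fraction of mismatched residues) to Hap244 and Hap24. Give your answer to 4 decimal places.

0.4925

Differing sites — 1:P/Q; 2:F/P; 6:S/G; 8:T/E; 11:K/M; 13:A/W; 17:R/A.
p = 7/18 = 0.388889.
d = −ln(1 − 0.388889) = −ln(0.611111) = 0.4925.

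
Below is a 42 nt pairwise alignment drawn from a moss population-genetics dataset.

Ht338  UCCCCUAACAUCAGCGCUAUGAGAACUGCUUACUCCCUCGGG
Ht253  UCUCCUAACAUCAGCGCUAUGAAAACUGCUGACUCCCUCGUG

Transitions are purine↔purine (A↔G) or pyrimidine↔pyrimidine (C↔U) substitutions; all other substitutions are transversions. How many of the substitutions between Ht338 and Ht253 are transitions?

2

Differing sites — 3:C/U (Ti); 23:G/A (Ti); 31:U/G (Tv); 41:G/U (Tv).
Of the 4 differences, 2 transitions and 2 transversions, so the answer is 2.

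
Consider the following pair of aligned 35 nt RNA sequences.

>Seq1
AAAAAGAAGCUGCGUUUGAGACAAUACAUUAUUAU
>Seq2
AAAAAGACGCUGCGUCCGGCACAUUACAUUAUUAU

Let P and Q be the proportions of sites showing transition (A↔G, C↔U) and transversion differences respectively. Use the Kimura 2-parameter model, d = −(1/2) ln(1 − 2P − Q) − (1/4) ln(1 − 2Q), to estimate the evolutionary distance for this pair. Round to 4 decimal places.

0.1956

Differing sites — 8:A/C (Tv); 16:U/C (Ti); 17:U/C (Ti); 19:A/G (Ti); 20:G/C (Tv); 24:A/U (Tv).
Of the 6 differences, 3 transitions and 3 transversions over 35 sites: P = 3/35 = 0.085714, Q = 3/35 = 0.085714.
d = −0.5·ln(0.742858) − 0.25·ln(0.828572) = −0.5·(-0.297250) − 0.25·(-0.188052) = 0.1956.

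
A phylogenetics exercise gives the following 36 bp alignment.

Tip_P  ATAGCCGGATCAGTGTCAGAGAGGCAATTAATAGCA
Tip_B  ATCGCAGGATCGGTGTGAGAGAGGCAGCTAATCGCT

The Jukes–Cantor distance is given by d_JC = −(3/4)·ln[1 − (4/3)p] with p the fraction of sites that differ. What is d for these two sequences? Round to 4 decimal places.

Mismatches occur at site 3 (A↔C), site 6 (C↔A), site 12 (A↔G), site 17 (C↔G), site 27 (A↔G), site 28 (T↔C), site 33 (A↔C), site 36 (A↔T).
p = 8/36 = 0.222222.
d = −0.75 · ln(1 − (4/3)·0.222222) = −0.75 · ln(0.703704) = −0.75 · (-0.351397) = 0.2635.

0.2635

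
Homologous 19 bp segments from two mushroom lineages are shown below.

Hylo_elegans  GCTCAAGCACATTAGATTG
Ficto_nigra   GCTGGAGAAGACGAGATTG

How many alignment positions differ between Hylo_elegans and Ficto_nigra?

6

Mismatches occur at site 4 (C→G), site 5 (A→G), site 8 (C→A), site 10 (C→G), site 12 (T→C), site 13 (T→G).
That gives 6 mismatches out of 19 aligned sites, so the Hamming distance is 6.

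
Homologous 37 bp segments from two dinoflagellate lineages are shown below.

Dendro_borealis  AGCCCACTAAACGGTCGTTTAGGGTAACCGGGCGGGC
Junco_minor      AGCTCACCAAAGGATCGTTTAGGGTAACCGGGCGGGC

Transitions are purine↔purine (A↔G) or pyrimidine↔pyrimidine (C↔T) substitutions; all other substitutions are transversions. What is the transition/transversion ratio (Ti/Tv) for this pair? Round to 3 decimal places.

Mismatches occur at site 4 (C↔T, transition), site 8 (T↔C, transition), site 12 (C↔G, transversion), site 14 (G↔A, transition).
Of the 4 differences, 3 transitions and 1 transversion, so Ti/Tv = 3/1 = 3.000.

3.000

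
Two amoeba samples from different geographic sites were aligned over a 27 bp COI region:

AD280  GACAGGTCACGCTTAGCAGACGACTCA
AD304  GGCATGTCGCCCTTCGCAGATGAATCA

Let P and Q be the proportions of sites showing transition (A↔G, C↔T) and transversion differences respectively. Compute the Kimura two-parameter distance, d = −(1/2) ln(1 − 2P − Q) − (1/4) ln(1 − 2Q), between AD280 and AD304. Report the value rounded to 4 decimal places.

The sequences differ at positions 2 (A/G, transition), 5 (G/T, transversion), 9 (A/G, transition), 11 (G/C, transversion), 15 (A/C, transversion), 21 (C/T, transition), 24 (C/A, transversion).
Of the 7 differences, 3 transitions and 4 transversions over 27 sites: P = 3/27 = 0.111111, Q = 4/27 = 0.148148.
d = −0.5·ln(0.629630) − 0.25·ln(0.703704) = −0.5·(-0.462623) − 0.25·(-0.351397) = 0.3192.

0.3192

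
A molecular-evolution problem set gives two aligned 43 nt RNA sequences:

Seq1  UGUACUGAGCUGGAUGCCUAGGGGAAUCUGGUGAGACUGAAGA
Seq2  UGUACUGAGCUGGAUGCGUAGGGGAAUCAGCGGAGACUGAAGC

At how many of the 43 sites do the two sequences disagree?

5

Mismatches occur at site 18 (C/G), site 29 (U/A), site 31 (G/C), site 32 (U/G), site 43 (A/C).
That gives 5 mismatches out of 43 aligned sites, so the Hamming distance is 5.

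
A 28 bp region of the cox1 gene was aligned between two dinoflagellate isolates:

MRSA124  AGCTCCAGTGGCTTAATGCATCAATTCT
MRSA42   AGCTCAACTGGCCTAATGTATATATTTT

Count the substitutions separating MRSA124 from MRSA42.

Mismatches occur at site 6 (C/A), site 8 (G/C), site 13 (T/C), site 19 (C/T), site 22 (C/A), site 23 (A/T), site 27 (C/T).
That gives 7 mismatches out of 28 aligned sites, so the Hamming distance is 7.

7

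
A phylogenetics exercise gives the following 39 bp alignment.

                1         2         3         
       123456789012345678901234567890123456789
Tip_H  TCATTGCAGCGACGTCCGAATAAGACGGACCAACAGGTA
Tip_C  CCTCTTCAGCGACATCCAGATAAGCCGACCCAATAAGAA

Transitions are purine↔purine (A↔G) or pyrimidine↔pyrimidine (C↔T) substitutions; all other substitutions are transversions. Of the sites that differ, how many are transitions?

8

Mismatches occur at site 1 (T→C, transition), site 3 (A→T, transversion), site 4 (T→C, transition), site 6 (G→T, transversion), site 14 (G→A, transition), site 18 (G→A, transition), site 19 (A→G, transition), site 25 (A→C, transversion), site 28 (G→A, transition), site 29 (A→C, transversion), site 34 (C→T, transition), site 36 (G→A, transition), site 38 (T→A, transversion).
Of the 13 differences, 8 transitions and 5 transversions, so the answer is 8.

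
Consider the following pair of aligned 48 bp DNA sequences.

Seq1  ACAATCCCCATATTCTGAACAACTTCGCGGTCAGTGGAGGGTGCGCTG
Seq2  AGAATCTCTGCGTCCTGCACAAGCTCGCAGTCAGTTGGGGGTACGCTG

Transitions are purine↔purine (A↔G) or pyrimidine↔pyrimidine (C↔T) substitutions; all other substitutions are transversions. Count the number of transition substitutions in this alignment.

Mismatches occur at site 2 (C/G, transversion), site 7 (C/T, transition), site 9 (C/T, transition), site 10 (A/G, transition), site 11 (T/C, transition), site 12 (A/G, transition), site 14 (T/C, transition), site 18 (A/C, transversion), site 23 (C/G, transversion), site 24 (T/C, transition), site 29 (G/A, transition), site 36 (G/T, transversion), site 38 (A/G, transition), site 43 (G/A, transition).
Of the 14 differences, 10 transitions and 4 transversions, so the answer is 10.

10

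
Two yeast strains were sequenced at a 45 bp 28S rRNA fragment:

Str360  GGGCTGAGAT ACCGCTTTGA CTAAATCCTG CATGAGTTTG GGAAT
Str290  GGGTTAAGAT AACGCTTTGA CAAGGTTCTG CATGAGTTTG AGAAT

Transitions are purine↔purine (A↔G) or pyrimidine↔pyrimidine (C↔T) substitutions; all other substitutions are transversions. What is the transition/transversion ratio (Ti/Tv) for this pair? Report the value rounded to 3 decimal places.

Differing sites — 4:C/T (Ti); 6:G/A (Ti); 12:C/A (Tv); 22:T/A (Tv); 24:A/G (Ti); 25:A/G (Ti); 27:C/T (Ti); 41:G/A (Ti).
Of the 8 differences, 6 transitions and 2 transversions, so Ti/Tv = 6/2 = 3.000.

3.000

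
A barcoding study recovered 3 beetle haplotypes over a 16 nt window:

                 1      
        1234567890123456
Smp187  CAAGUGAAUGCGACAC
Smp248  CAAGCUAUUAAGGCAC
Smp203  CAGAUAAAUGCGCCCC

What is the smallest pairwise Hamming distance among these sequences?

5

Pairwise Hamming distances:
  Smp187 vs Smp248: 6
  Smp187 vs Smp203: 5
  Smp248 vs Smp203: 9
The smallest is 5, between Smp187 and Smp203.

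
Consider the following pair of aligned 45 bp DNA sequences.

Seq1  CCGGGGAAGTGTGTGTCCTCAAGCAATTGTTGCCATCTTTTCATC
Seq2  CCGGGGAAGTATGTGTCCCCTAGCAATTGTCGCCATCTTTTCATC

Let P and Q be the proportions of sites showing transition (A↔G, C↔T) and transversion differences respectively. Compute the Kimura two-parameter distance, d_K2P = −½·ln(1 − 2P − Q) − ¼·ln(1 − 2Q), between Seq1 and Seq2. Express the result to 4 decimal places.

0.0959

The sequences differ at positions 11 (G/A, transition), 19 (T/C, transition), 21 (A/T, transversion), 31 (T/C, transition).
Of the 4 differences, 3 transitions and 1 transversion over 45 sites: P = 3/45 = 0.066667, Q = 1/45 = 0.022222.
d = −0.5·ln(0.844444) − 0.25·ln(0.955556) = −0.5·(-0.169077) − 0.25·(-0.045462) = 0.0959.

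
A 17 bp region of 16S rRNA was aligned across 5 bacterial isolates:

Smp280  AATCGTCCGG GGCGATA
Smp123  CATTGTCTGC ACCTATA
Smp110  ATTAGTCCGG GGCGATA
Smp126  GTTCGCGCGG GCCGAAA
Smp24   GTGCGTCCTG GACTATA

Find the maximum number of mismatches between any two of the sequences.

Pairwise Hamming distances:
  Smp280 vs Smp123: 7
  Smp280 vs Smp110: 2
  Smp280 vs Smp126: 6
  Smp280 vs Smp24: 6
  Smp123 vs Smp110: 8
  Smp123 vs Smp126: 10
  Smp123 vs Smp24: 9
  Smp110 vs Smp126: 6
  Smp110 vs Smp24: 6
  Smp126 vs Smp24: 7
The largest is 10, between Smp123 and Smp126.

10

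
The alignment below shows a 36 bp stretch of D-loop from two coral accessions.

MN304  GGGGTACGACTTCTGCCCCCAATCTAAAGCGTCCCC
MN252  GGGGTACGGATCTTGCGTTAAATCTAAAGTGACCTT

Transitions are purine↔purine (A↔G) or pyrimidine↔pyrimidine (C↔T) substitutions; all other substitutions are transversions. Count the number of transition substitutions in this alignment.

The sequences differ at positions 9 (A/G, transition), 10 (C/A, transversion), 12 (T/C, transition), 13 (C/T, transition), 17 (C/G, transversion), 18 (C/T, transition), 19 (C/T, transition), 20 (C/A, transversion), 30 (C/T, transition), 32 (T/A, transversion), 35 (C/T, transition), 36 (C/T, transition).
Of the 12 differences, 8 transitions and 4 transversions, so the answer is 8.

8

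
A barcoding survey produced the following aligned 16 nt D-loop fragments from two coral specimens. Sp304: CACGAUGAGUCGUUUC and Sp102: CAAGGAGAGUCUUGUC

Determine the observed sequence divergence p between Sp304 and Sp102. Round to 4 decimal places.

0.3125

The sequences differ at positions 3 (C/A), 5 (A/G), 6 (U/A), 12 (G/U), 14 (U/G).
There are 5 differences over 16 sites, so p = 5/16 = 0.3125.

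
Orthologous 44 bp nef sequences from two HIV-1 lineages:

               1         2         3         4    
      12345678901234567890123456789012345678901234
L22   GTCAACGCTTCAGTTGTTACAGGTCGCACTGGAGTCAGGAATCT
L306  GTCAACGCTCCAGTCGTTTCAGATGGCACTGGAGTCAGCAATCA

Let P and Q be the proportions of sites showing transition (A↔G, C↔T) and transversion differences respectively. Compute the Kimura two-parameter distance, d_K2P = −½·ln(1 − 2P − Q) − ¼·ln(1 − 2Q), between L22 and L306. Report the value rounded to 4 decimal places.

0.1791

Mismatches occur at site 10 (T→C, transition), site 15 (T→C, transition), site 19 (A→T, transversion), site 23 (G→A, transition), site 25 (C→G, transversion), site 39 (G→C, transversion), site 44 (T→A, transversion).
Of the 7 differences, 3 transitions and 4 transversions over 44 sites: P = 3/44 = 0.068182, Q = 4/44 = 0.090909.
d = −0.5·ln(0.772727) − 0.25·ln(0.818182) = −0.5·(-0.257829) − 0.25·(-0.200670) = 0.1791.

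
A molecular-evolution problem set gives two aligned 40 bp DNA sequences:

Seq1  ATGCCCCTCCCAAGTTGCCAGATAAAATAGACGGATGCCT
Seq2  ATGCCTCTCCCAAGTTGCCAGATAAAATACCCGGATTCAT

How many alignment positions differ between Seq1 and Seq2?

5

Differing sites — 6:C/T; 30:G/C; 31:A/C; 37:G/T; 39:C/A.
That gives 5 mismatches out of 40 aligned sites, so the Hamming distance is 5.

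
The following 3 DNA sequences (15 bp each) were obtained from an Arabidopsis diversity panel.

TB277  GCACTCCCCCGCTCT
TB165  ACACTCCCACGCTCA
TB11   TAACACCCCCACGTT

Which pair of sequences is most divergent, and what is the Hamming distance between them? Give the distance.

8

Pairwise Hamming distances:
  TB277 vs TB165: 3
  TB277 vs TB11: 6
  TB165 vs TB11: 8
The largest is 8, between TB165 and TB11.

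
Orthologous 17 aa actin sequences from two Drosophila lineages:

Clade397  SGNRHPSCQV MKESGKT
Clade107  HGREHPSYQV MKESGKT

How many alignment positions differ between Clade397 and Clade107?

The sequences differ at positions 1 (S/H), 3 (N/R), 4 (R/E), 8 (C/Y).
That gives 4 mismatches out of 17 aligned sites, so the Hamming distance is 4.

4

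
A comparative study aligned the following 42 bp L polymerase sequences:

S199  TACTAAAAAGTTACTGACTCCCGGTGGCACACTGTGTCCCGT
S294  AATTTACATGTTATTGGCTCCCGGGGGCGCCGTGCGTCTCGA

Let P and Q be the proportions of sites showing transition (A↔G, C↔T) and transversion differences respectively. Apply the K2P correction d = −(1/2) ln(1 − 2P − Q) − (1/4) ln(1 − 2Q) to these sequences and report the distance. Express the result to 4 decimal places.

Differing sites — 1:T/A (Tv); 3:C/T (Ti); 5:A/T (Tv); 7:A/C (Tv); 9:A/T (Tv); 14:C/T (Ti); 17:A/G (Ti); 25:T/G (Tv); 29:A/G (Ti); 31:A/C (Tv); 32:C/G (Tv); 35:T/C (Ti); 39:C/T (Ti); 42:T/A (Tv).
Of the 14 differences, 6 transitions and 8 transversions over 42 sites: P = 6/42 = 0.142857, Q = 8/42 = 0.190476.
d = −0.5·ln(0.523810) − 0.25·ln(0.619048) = −0.5·(-0.646626) − 0.25·(-0.479572) = 0.4432.

0.4432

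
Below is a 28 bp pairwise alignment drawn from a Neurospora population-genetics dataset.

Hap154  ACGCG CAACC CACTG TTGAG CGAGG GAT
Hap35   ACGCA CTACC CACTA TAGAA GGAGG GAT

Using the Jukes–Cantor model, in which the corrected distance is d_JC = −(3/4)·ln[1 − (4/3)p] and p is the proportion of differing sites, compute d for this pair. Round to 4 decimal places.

The sequences differ at positions 5 (G/A), 7 (A/T), 15 (G/A), 17 (T/A), 20 (G/A), 21 (C/G).
p = 6/28 = 0.214286.
d = −0.75 · ln(1 − (4/3)·0.214286) = −0.75 · ln(0.714285) = −0.75 · (-0.336473) = 0.2524.

0.2524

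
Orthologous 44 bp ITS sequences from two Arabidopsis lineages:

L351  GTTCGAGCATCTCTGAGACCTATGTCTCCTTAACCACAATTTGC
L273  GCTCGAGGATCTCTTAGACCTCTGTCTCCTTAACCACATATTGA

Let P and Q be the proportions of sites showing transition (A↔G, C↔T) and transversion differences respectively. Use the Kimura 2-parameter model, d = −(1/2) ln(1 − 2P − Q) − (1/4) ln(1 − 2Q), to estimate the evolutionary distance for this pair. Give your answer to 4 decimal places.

Differing sites — 2:T/C (Ti); 8:C/G (Tv); 15:G/T (Tv); 22:A/C (Tv); 39:A/T (Tv); 40:T/A (Tv); 44:C/A (Tv).
Of the 7 differences, 1 transition and 6 transversions over 44 sites: P = 1/44 = 0.022727, Q = 6/44 = 0.136364.
d = −0.5·ln(0.818182) − 0.25·ln(0.727272) = −0.5·(-0.200670) − 0.25·(-0.318455) = 0.1799.

0.1799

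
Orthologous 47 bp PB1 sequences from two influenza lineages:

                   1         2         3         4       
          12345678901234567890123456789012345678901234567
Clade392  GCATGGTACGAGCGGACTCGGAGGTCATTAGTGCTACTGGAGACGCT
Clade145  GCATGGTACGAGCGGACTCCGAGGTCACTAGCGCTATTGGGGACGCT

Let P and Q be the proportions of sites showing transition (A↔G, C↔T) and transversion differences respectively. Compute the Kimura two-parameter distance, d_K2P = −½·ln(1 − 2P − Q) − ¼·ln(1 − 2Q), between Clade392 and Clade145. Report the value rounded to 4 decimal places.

0.1172

Differing sites — 20:G/C (Tv); 28:T/C (Ti); 32:T/C (Ti); 37:C/T (Ti); 41:A/G (Ti).
Of the 5 differences, 4 transitions and 1 transversion over 47 sites: P = 4/47 = 0.085106, Q = 1/47 = 0.021277.
d = −0.5·ln(0.808511) − 0.25·ln(0.957446) = −0.5·(-0.212561) − 0.25·(-0.043486) = 0.1172.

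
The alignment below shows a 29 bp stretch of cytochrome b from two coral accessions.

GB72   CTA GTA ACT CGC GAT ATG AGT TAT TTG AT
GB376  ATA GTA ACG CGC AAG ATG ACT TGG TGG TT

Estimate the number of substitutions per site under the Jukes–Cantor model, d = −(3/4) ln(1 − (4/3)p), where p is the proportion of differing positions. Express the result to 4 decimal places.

The sequences differ at positions 1 (C/A), 9 (T/G), 13 (G/A), 15 (T/G), 20 (G/C), 23 (A/G), 24 (T/G), 26 (T/G), 28 (A/T).
p = 9/29 = 0.310345.
d = −0.75 · ln(1 − (4/3)·0.310345) = −0.75 · ln(0.586207) = −0.75 · (-0.534082) = 0.4006.

0.4006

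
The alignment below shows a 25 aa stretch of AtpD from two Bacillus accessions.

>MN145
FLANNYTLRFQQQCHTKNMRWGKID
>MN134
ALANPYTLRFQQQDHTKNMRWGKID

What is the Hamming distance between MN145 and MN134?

3

Mismatches occur at site 1 (F→A), site 5 (N→P), site 14 (C→D).
That gives 3 mismatches out of 25 aligned sites, so the Hamming distance is 3.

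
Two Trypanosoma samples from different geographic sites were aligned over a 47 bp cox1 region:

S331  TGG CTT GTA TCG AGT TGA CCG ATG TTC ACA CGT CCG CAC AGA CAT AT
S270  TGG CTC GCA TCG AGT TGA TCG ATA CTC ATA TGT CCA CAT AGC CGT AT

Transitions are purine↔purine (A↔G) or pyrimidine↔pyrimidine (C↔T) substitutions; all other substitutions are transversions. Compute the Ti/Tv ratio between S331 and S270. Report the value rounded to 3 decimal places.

10.000

The sequences differ at positions 6 (T/C, transition), 8 (T/C, transition), 19 (C/T, transition), 24 (G/A, transition), 25 (T/C, transition), 29 (C/T, transition), 31 (C/T, transition), 36 (G/A, transition), 39 (C/T, transition), 42 (A/C, transversion), 44 (A/G, transition).
Of the 11 differences, 10 transitions and 1 transversion, so Ti/Tv = 10/1 = 10.000.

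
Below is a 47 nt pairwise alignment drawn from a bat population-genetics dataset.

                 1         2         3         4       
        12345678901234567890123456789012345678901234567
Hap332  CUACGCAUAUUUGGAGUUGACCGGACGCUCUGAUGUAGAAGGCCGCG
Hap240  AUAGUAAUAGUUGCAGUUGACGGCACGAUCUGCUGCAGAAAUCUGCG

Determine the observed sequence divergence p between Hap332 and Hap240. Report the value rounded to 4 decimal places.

The sequences differ at positions 1 (C/A), 4 (C/G), 5 (G/U), 6 (C/A), 10 (U/G), 14 (G/C), 22 (C/G), 24 (G/C), 28 (C/A), 33 (A/C), 36 (U/C), 41 (G/A), 42 (G/U), 44 (C/U).
There are 14 differences over 47 sites, so p = 14/47 = 0.2979.

0.2979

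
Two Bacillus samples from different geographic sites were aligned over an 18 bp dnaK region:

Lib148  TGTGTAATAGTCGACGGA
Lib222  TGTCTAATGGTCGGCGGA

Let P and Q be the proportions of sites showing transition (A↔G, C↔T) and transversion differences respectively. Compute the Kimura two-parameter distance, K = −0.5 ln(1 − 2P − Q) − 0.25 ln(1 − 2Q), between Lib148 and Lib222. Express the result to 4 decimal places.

Differing sites — 4:G/C (Tv); 9:A/G (Ti); 14:A/G (Ti).
Of the 3 differences, 2 transitions and 1 transversion over 18 sites: P = 2/18 = 0.111111, Q = 1/18 = 0.055556.
d = −0.5·ln(0.722222) − 0.25·ln(0.888888) = −0.5·(-0.325423) − 0.25·(-0.117784) = 0.1922.

0.1922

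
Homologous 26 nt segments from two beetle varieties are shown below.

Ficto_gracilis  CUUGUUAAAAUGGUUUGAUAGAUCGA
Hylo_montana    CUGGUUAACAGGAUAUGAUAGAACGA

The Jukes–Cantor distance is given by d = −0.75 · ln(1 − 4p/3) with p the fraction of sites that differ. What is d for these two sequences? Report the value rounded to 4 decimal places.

0.2758

Mismatches occur at site 3 (U/G), site 9 (A/C), site 11 (U/G), site 13 (G/A), site 15 (U/A), site 23 (U/A).
p = 6/26 = 0.230769.
d = −0.75 · ln(1 − (4/3)·0.230769) = −0.75 · ln(0.692308) = −0.75 · (-0.367724) = 0.2758.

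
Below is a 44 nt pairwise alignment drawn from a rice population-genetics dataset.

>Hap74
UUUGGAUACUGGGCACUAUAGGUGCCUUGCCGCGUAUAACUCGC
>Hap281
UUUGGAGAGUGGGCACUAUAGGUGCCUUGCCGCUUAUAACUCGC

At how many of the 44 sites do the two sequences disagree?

Differing sites — 7:U/G; 9:C/G; 34:G/U.
That gives 3 mismatches out of 44 aligned sites, so the Hamming distance is 3.

3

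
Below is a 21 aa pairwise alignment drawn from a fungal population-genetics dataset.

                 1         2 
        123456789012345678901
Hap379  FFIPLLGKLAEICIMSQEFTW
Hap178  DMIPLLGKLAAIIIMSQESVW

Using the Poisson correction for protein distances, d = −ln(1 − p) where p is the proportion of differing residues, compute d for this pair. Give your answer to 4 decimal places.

Differing sites — 1:F/D; 2:F/M; 11:E/A; 13:C/I; 19:F/S; 20:T/V.
p = 6/21 = 0.285714.
d = −ln(1 − 0.285714) = −ln(0.714286) = 0.3365.

0.3365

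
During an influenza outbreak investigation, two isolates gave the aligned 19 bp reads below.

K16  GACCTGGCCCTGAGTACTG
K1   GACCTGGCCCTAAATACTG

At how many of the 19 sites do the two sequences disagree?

The sequences differ at positions 12 (G/A), 14 (G/A).
That gives 2 mismatches out of 19 aligned sites, so the Hamming distance is 2.

2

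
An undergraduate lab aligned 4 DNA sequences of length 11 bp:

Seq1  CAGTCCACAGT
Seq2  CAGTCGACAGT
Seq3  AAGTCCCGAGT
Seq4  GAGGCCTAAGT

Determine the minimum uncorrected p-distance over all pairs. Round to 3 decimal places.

0.091

Pairwise Hamming distances:
  Seq1 vs Seq2: 1
  Seq1 vs Seq3: 3
  Seq1 vs Seq4: 4
  Seq2 vs Seq3: 4
  Seq2 vs Seq4: 5
  Seq3 vs Seq4: 4
The smallest is 1 mismatch, between Seq1 and Seq2; p = 1/11 = 0.091.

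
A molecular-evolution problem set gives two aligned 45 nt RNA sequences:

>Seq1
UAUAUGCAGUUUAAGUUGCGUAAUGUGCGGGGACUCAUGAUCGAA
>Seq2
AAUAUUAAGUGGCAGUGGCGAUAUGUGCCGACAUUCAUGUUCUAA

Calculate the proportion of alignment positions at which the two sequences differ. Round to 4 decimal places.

Differing sites — 1:U/A; 6:G/U; 7:C/A; 11:U/G; 12:U/G; 13:A/C; 17:U/G; 21:U/A; 22:A/U; 29:G/C; 31:G/A; 32:G/C; 34:C/U; 40:A/U; 43:G/U.
There are 15 differences over 45 sites, so p = 15/45 = 0.3333.

0.3333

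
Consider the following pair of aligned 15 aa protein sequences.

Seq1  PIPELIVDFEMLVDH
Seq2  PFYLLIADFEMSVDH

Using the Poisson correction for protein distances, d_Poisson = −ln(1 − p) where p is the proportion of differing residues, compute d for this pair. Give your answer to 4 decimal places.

0.4055

Mismatches occur at site 2 (I↔F), site 3 (P↔Y), site 4 (E↔L), site 7 (V↔A), site 12 (L↔S).
p = 5/15 = 0.333333.
d = −ln(1 − 0.333333) = −ln(0.666667) = 0.4055.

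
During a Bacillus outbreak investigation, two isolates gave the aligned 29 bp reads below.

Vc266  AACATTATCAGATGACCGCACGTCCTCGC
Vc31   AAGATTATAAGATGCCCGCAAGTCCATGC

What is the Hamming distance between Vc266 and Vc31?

6

The sequences differ at positions 3 (C/G), 9 (C/A), 15 (A/C), 21 (C/A), 26 (T/A), 27 (C/T).
That gives 6 mismatches out of 29 aligned sites, so the Hamming distance is 6.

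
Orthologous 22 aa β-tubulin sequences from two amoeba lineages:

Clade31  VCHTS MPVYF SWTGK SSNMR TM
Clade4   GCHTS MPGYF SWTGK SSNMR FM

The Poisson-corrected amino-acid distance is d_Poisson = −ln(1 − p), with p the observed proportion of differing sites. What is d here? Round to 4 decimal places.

0.1466

Mismatches occur at site 1 (V/G), site 8 (V/G), site 21 (T/F).
p = 3/22 = 0.136364.
d = −ln(1 − 0.136364) = −ln(0.863636) = 0.1466.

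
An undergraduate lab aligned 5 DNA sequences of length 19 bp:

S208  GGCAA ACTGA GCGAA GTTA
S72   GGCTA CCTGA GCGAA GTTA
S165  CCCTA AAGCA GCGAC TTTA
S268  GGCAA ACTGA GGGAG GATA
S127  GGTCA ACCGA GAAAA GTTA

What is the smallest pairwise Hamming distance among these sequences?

Pairwise Hamming distances:
  S208 vs S72: 2
  S208 vs S165: 8
  S208 vs S268: 3
  S208 vs S127: 5
  S72 vs S165: 8
  S72 vs S268: 5
  S72 vs S127: 6
  S165 vs S268: 10
  S165 vs S127: 11
  S268 vs S127: 7
The smallest is 2, between S208 and S72.

2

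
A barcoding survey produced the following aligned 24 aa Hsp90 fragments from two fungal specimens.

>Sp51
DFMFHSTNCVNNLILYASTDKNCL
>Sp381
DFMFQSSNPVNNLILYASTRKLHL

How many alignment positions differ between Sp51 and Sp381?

The sequences differ at positions 5 (H/Q), 7 (T/S), 9 (C/P), 20 (D/R), 22 (N/L), 23 (C/H).
That gives 6 mismatches out of 24 aligned sites, so the Hamming distance is 6.

6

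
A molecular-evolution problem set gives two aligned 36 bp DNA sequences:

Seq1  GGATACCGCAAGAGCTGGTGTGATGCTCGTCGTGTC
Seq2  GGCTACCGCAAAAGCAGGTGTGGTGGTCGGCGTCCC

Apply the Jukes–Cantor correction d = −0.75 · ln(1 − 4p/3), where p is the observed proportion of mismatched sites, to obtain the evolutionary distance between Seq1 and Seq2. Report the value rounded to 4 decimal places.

0.2635

Differing sites — 3:A/C; 12:G/A; 16:T/A; 23:A/G; 26:C/G; 30:T/G; 34:G/C; 35:T/C.
p = 8/36 = 0.222222.
d = −0.75 · ln(1 − (4/3)·0.222222) = −0.75 · ln(0.703704) = −0.75 · (-0.351397) = 0.2635.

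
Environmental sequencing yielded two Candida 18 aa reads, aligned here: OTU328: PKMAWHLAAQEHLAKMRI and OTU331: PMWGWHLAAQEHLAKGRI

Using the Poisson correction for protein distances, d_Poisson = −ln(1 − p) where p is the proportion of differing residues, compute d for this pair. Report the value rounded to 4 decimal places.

Differing sites — 2:K/M; 3:M/W; 4:A/G; 16:M/G.
p = 4/18 = 0.222222.
d = −ln(1 − 0.222222) = −ln(0.777778) = 0.2513.

0.2513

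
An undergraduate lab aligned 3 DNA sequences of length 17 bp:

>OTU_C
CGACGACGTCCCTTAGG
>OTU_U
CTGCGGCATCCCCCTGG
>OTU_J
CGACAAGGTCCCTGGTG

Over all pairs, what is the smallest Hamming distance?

Pairwise Hamming distances:
  OTU_C vs OTU_U: 7
  OTU_C vs OTU_J: 5
  OTU_U vs OTU_J: 10
The smallest is 5, between OTU_C and OTU_J.

5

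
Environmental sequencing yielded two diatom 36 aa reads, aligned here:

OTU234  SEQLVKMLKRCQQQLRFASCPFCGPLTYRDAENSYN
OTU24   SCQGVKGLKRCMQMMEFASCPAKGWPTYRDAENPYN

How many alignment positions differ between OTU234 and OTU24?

Differing sites — 2:E/C; 4:L/G; 7:M/G; 12:Q/M; 14:Q/M; 15:L/M; 16:R/E; 22:F/A; 23:C/K; 25:P/W; 26:L/P; 34:S/P.
That gives 12 mismatches out of 36 aligned sites, so the Hamming distance is 12.

12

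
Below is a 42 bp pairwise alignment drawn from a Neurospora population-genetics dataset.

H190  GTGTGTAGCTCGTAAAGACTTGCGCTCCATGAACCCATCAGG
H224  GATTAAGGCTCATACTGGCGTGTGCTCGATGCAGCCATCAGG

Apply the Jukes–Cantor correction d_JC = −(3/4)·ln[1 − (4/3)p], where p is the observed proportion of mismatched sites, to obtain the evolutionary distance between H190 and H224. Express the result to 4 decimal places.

0.4408

The sequences differ at positions 2 (T/A), 3 (G/T), 5 (G/A), 6 (T/A), 7 (A/G), 12 (G/A), 15 (A/C), 16 (A/T), 18 (A/G), 20 (T/G), 23 (C/T), 28 (C/G), 32 (A/C), 34 (C/G).
p = 14/42 = 0.333333.
d = −0.75 · ln(1 − (4/3)·0.333333) = −0.75 · ln(0.555556) = −0.75 · (-0.587786) = 0.4408.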